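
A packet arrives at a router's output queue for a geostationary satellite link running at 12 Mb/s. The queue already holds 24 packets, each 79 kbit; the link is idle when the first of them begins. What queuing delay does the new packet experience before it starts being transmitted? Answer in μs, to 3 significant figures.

158000 μs

Each queued packet: L/R = 79000/12000000 = 6583.33 μs.
24 queued → 158000 μs.
Queuing delay = 158000 μs.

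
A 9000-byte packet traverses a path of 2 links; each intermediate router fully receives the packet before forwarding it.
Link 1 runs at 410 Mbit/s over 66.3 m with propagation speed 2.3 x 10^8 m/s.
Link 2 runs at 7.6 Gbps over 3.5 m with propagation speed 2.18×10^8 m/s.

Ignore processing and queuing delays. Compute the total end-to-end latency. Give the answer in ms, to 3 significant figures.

L = 9000 × 8 = 72000 bits.
Transmission delays (L/R per hop): 0.17561, 0.00947368 ms; sum = 0.185083 ms.
Propagation delays (d/s per hop): 0.000288261, 1.6055e-05 ms; sum = 0.000304316 ms.
End-to-end = 0.185 ms.

0.185 ms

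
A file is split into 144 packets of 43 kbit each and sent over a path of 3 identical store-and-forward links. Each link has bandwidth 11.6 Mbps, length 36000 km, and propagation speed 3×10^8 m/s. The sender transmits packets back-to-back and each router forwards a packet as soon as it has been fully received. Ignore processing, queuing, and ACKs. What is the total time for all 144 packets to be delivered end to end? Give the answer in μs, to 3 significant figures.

901000 μs

Per-hop transmission t_tx = L/R = 43000/11600000 = 3706.9 μs.
Per-hop propagation t_prop = 36000000/300000000 = 120000 μs.
Pipeline fill: first packet needs 3·t_tx to clear all hops; remaining 143 packets each add one t_tx.
Total = (3+144-1)·t_tx + 3·t_prop = 146·3706.9 + 3·120000 = 901000 μs.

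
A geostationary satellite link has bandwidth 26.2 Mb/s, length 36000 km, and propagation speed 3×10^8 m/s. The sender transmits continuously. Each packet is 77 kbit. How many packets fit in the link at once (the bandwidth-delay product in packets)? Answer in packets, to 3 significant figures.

Propagation delay = 36000000 / 300000000 = 0.12 s.
BDP = R × t_prop = 26200000 × 0.12 = 3144000 bits.
In packets of 77000 bits: 40.8 packets.

40.8 packets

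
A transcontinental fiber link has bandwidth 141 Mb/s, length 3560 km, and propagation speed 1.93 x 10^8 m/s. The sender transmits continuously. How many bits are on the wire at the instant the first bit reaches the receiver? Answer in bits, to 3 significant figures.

Propagation delay = 3560000 / 193000000 = 0.0184456 s.
BDP = R × t_prop = 141000000 × 0.0184456 = 2600830 bits.

2600000 bits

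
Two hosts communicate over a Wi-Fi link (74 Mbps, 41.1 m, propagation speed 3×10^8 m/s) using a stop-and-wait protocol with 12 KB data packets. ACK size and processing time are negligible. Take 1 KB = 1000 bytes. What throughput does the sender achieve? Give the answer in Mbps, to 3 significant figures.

74.0 Mbps

t_tx = L/R = 96000/74000000 = 0.0012973 s.
t_prop = 41.1/300000000 = 1.37e-07 s; RTT = 2.74e-07 s.
Cycle = t_tx + RTT = 0.00129757 s.
Throughput = L / cycle = 96000 / 0.00129757 = 74.0 Mbps.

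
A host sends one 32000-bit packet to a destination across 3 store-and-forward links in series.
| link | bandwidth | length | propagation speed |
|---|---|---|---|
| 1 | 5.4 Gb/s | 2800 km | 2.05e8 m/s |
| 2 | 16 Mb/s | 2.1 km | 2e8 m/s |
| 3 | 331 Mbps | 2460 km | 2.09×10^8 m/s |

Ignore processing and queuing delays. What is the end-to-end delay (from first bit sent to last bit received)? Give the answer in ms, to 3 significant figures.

27.5 ms

Transmission delays (L/R per hop): 0.00592593, 2, 0.0966767 ms; sum = 2.1026 ms.
Propagation delays (d/s per hop): 13.6585, 0.0105, 11.7703 ms; sum = 25.4394 ms.
End-to-end = 27.5 ms.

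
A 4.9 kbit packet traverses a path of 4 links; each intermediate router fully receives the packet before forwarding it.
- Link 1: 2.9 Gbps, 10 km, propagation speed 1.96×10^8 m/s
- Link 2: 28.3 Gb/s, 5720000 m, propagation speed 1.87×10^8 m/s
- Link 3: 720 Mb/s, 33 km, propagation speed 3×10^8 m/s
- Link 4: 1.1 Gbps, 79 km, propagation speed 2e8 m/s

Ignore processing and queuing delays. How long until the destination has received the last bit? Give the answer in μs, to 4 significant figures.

31160 μs

L = 4900 bits.
Transmission delays (L/R per hop): 1.68966, 0.173145, 6.80556, 4.45455 μs; sum = 13.1229 μs.
Propagation delays (d/s per hop): 51.0204, 30588.2, 110, 395 μs; sum = 31144.3 μs.
End-to-end = 31160 μs.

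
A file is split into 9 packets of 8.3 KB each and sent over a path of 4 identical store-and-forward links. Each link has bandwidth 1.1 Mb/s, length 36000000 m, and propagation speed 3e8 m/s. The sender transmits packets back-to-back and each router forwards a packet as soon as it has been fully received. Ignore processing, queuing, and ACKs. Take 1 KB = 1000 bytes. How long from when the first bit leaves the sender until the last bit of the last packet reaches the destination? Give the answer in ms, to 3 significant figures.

1200 ms

Per-hop transmission t_tx = L/R = 66400/1100000 = 60.3636 ms.
Per-hop propagation t_prop = 36000000/300000000 = 120 ms.
Pipeline fill: first packet needs 4·t_tx to clear all hops; remaining 8 packets each add one t_tx.
Total = (4+9-1)·t_tx + 4·t_prop = 12·60.3636 + 4·120 = 1200 ms.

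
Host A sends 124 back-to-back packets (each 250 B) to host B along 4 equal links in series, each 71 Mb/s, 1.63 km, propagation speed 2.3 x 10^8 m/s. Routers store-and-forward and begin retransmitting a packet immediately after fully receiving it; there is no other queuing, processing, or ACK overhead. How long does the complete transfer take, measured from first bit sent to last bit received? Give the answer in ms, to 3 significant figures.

Per-hop transmission t_tx = L/R = 2000/71000000 = 0.028169 ms.
Per-hop propagation t_prop = 1630/2.3e+08 = 0.00708696 ms.
Pipeline fill: first packet needs 4·t_tx to clear all hops; remaining 123 packets each add one t_tx.
Total = (4+124-1)·t_tx + 4·t_prop = 127·0.028169 + 4·0.00708696 = 3.61 ms.

3.61 ms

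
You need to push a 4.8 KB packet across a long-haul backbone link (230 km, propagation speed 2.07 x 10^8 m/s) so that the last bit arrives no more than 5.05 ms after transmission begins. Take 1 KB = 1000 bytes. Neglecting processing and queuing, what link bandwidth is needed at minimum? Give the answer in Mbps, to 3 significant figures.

9.75 Mbps

L = 38400 bits.
Propagation delay = 230000 / 2.07e+08 = 1.11111 ms.
Transmission budget = 5.05 − 1.11111 = 3.93889 ms.
R ≥ L / t_tx = 38400 bits / 0.00393889 s = 9.75 Mbps.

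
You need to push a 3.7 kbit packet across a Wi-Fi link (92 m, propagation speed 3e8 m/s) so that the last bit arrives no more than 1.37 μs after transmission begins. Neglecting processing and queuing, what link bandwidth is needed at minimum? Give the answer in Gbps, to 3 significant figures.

3.48 Gbps

Propagation delay = 92 / 300000000 = 0.306667 μs.
Transmission budget = 1.37 − 0.306667 = 1.06333 μs.
R ≥ L / t_tx = 3700 bits / 1.06333e-06 s = 3.48 Gbps.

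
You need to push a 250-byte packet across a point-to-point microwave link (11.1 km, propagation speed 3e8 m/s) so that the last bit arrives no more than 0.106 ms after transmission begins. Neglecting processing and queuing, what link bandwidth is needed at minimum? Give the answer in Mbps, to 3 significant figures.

29.0 Mbps

L = 2000 bits.
Propagation delay = 11100 / 300000000 = 0.037 ms.
Transmission budget = 0.106 − 0.037 = 0.069 ms.
R ≥ L / t_tx = 2000 bits / 6.9e-05 s = 29.0 Mbps.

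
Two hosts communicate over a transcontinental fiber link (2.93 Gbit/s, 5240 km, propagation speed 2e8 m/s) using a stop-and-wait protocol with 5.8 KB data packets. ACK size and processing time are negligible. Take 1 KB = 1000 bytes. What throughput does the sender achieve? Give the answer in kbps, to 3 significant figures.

885 kbps

t_tx = L/R = 46400/2930000000 = 1.58362e-05 s.
t_prop = 5240000/200000000 = 0.0262 s; RTT = 0.0524 s.
Cycle = t_tx + RTT = 0.0524158 s.
Throughput = L / cycle = 46400 / 0.0524158 = 885 kbps.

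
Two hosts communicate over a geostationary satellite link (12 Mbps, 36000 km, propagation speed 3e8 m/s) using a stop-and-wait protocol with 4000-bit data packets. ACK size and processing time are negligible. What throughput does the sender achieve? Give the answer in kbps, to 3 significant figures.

t_tx = L/R = 4000/12000000 = 0.000333333 s.
t_prop = 36000000/300000000 = 0.12 s; RTT = 0.24 s.
Cycle = t_tx + RTT = 0.240333 s.
Throughput = L / cycle = 4000 / 0.240333 = 16.6 kbps.

16.6 kbps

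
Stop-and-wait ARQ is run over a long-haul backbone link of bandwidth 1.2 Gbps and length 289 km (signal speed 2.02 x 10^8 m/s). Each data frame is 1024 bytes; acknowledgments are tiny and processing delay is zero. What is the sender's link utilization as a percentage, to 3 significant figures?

t_tx = L/R = 8192/1200000000 = 6.82667e-06 s.
t_prop = 289000/202000000 = 0.00143069 s; RTT = 0.00286139 s.
Cycle = t_tx + RTT = 0.00286821 s.
Utilization = t_tx / cycle = 6.82667e-06/0.00286821 = 0.238 %.

0.238 %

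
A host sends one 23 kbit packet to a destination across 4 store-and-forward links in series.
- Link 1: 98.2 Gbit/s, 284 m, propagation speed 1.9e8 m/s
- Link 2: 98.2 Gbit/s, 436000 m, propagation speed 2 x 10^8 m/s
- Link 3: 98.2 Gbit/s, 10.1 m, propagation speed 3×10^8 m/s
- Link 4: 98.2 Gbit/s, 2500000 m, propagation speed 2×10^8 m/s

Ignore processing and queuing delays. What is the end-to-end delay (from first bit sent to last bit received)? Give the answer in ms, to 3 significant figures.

L = 23000 bits.
Transmission delay per hop = L/R = 23000/98200000000 = 0.000234216 ms; 4 hops → 0.000936864 ms.
Propagation delays (d/s per hop): 0.00149474, 2.18, 3.36667e-05, 12.5 ms; sum = 14.6815 ms.
End-to-end = 14.7 ms.

14.7 ms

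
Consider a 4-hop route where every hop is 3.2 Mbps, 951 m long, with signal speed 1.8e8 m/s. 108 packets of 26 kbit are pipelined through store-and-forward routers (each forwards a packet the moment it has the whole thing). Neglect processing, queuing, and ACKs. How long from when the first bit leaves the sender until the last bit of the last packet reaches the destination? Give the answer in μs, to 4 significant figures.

901900 μs

Per-hop transmission t_tx = L/R = 26000/3200000 = 8125 μs.
Per-hop propagation t_prop = 951/180000000 = 5.28333 μs.
Pipeline fill: first packet needs 4·t_tx to clear all hops; remaining 107 packets each add one t_tx.
Total = (4+108-1)·t_tx + 4·t_prop = 111·8125 + 4·5.28333 = 901900 μs.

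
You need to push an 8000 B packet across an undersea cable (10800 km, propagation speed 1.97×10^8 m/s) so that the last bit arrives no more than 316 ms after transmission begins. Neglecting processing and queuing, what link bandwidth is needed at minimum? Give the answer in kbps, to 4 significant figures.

245.0 kbps

L = 64000 bits.
Propagation delay = 10800000 / 197000000 = 54.8223 ms.
Transmission budget = 316 − 54.8223 = 261.178 ms.
R ≥ L / t_tx = 64000 bits / 0.261178 s = 245.0 kbps.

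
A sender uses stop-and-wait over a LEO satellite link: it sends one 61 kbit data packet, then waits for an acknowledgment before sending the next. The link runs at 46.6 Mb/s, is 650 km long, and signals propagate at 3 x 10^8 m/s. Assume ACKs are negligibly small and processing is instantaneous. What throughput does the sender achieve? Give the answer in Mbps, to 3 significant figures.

10.8 Mbps

t_tx = L/R = 61000/46600000 = 0.00130901 s.
t_prop = 650000/300000000 = 0.00216667 s; RTT = 0.00433333 s.
Cycle = t_tx + RTT = 0.00564235 s.
Throughput = L / cycle = 61000 / 0.00564235 = 10.8 Mbps.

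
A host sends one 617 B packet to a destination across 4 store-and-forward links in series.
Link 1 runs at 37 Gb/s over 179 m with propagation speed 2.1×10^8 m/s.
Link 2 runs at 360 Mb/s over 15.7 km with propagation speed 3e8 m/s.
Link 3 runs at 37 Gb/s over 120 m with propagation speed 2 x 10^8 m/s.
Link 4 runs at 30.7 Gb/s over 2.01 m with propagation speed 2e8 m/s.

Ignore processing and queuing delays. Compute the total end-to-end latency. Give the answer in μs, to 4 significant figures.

67.93 μs

L = 617 × 8 = 4936 bits.
Transmission delays (L/R per hop): 0.133405, 13.7111, 0.133405, 0.160782 μs; sum = 14.1387 μs.
Propagation delays (d/s per hop): 0.852381, 52.3333, 0.6, 0.01005 μs; sum = 53.7958 μs.
End-to-end = 67.93 μs.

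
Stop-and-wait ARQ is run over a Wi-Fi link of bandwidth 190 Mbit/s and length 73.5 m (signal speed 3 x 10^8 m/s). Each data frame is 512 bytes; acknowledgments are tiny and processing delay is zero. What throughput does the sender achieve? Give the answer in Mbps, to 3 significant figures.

t_tx = L/R = 4096/190000000 = 2.15579e-05 s.
t_prop = 73.5/300000000 = 2.45e-07 s; RTT = 4.9e-07 s.
Cycle = t_tx + RTT = 2.20479e-05 s.
Throughput = L / cycle = 4096 / 2.20479e-05 = 186 Mbps.

186 Mbps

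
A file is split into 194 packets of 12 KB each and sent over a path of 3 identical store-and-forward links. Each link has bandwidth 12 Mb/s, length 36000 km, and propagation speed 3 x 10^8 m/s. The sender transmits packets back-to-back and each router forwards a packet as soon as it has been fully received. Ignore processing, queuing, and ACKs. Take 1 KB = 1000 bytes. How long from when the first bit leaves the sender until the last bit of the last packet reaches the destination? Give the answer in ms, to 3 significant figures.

Per-hop transmission t_tx = L/R = 96000/12000000 = 8 ms.
Per-hop propagation t_prop = 36000000/300000000 = 120 ms.
Pipeline fill: first packet needs 3·t_tx to clear all hops; remaining 193 packets each add one t_tx.
Total = (3+194-1)·t_tx + 3·t_prop = 196·8 + 3·120 = 1930 ms.

1930 ms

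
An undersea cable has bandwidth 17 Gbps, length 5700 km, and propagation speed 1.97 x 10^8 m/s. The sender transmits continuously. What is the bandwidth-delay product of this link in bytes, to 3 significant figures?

61500000 bytes

Propagation delay = 5700000 / 197000000 = 0.028934 s.
BDP = R × t_prop = 17000000000 × 0.028934 = 491878000 bits.
In bytes: 491878000/8 = 61500000 bytes.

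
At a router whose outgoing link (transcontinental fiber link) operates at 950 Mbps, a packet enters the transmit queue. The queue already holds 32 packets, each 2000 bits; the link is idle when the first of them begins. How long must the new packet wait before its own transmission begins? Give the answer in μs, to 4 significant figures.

67.37 μs

Each queued packet: L/R = 2000/950000000 = 2.10526 μs.
32 queued → 67.3684 μs.
Queuing delay = 67.37 μs.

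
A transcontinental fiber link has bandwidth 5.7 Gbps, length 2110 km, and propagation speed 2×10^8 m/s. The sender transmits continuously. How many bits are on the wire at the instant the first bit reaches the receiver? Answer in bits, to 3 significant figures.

60100000 bits

Propagation delay = 2110000 / 200000000 = 0.01055 s.
BDP = R × t_prop = 5700000000 × 0.01055 = 60135000 bits.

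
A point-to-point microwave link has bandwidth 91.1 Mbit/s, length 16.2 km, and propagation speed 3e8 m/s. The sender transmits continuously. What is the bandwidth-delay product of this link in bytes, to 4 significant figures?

614.9 bytes

Propagation delay = 16200 / 300000000 = 5.4e-05 s.
BDP = R × t_prop = 91100000 × 5.4e-05 = 4919.4 bits.
In bytes: 4919.4/8 = 614.9 bytes.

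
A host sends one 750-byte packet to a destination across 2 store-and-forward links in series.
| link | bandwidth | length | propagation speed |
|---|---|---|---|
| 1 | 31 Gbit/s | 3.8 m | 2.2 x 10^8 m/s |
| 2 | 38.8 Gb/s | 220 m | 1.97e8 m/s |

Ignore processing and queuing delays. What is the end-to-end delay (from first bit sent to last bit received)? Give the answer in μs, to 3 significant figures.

L = 750 × 8 = 6000 bits.
Transmission delays (L/R per hop): 0.193548, 0.154639 μs; sum = 0.348188 μs.
Propagation delays (d/s per hop): 0.0172727, 1.11675 μs; sum = 1.13402 μs.
End-to-end = 1.48 μs.

1.48 μs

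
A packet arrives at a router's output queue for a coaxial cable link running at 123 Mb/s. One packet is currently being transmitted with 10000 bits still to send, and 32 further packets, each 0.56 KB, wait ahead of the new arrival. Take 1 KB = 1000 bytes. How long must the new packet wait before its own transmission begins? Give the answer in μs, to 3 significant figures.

1250 μs

Each queued packet: L/R = 4480/123000000 = 36.4228 μs.
32 queued → 1165.53 μs.
Plus remaining 10000 bits of current packet: 81.3008 μs.
Queuing delay = 1250 μs.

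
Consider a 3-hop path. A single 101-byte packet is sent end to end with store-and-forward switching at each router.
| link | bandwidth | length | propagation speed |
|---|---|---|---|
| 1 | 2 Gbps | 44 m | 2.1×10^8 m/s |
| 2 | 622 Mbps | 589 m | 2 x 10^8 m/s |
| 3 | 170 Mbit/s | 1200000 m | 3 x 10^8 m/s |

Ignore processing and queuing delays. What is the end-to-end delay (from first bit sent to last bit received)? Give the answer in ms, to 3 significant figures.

4.01 ms

L = 101 × 8 = 808 bits.
Transmission delays (L/R per hop): 0.000404, 0.00129904, 0.00475294 ms; sum = 0.00645598 ms.
Propagation delays (d/s per hop): 0.000209524, 0.002945, 4 ms; sum = 4.00315 ms.
End-to-end = 4.01 ms.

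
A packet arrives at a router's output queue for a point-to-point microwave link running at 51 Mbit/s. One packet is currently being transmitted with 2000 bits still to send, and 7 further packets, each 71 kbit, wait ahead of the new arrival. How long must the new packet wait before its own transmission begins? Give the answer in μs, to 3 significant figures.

Each queued packet: L/R = 71000/51000000 = 1392.16 μs.
7 queued → 9745.1 μs.
Plus remaining 2000 bits of current packet: 39.2157 μs.
Queuing delay = 9780 μs.

9780 μs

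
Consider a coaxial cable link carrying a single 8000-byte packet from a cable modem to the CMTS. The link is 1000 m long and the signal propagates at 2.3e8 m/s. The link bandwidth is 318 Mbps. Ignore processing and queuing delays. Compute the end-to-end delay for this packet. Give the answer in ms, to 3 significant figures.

0.206 ms

L = 8000 × 8 = 64000 bits.
Transmission delay = L/R = 64000 / 318000000 = 0.201258 ms.
Propagation delay = d/s = 1000 m / 2.3e+08 m/s = 0.00434783 ms.
Total = 0.206 ms.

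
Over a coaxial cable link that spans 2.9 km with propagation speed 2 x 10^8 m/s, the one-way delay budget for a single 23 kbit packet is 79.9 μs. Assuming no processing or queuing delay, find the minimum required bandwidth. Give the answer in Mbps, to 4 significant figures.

Propagation delay = 2900 / 200000000 = 14.5 μs.
Transmission budget = 79.9 − 14.5 = 65.4 μs.
R ≥ L / t_tx = 23000 bits / 6.54e-05 s = 351.7 Mbps.

351.7 Mbps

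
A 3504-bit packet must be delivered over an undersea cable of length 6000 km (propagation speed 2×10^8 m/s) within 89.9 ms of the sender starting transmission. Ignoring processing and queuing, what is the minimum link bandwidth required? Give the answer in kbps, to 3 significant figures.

58.5 kbps

Propagation delay = 6000000 / 200000000 = 30 ms.
Transmission budget = 89.9 − 30 = 59.9 ms.
R ≥ L / t_tx = 3504 bits / 0.0599 s = 58.5 kbps.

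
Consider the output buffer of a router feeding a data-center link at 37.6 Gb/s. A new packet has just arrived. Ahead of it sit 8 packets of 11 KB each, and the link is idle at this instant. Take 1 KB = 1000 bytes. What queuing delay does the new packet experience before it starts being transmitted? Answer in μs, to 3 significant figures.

18.7 μs

Each queued packet: L/R = 88000/37600000000 = 2.34043 μs.
8 queued → 18.7234 μs.
Queuing delay = 18.7 μs.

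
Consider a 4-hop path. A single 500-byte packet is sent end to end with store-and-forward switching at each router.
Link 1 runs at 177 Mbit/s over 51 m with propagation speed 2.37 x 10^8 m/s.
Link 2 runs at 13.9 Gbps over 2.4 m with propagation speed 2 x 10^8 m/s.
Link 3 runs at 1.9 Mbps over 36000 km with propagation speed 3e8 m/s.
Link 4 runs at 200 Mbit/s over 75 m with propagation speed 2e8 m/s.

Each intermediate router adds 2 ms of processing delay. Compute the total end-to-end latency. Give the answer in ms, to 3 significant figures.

128 ms

L = 500 × 8 = 4000 bits.
Transmission delays (L/R per hop): 0.0225989, 0.00028777, 2.10526, 0.02 ms; sum = 2.14815 ms.
Propagation delays (d/s per hop): 0.00021519, 1.2e-05, 120, 0.000375 ms; sum = 120.001 ms.
Processing at 3 router(s): 3 × 2 ms = 6 ms.
End-to-end = 128 ms.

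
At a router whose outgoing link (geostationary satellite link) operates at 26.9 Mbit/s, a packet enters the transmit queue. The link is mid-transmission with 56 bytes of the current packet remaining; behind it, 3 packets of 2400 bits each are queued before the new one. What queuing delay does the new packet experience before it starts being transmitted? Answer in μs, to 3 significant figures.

Each queued packet: L/R = 2400/26900000 = 89.2193 μs.
3 queued → 267.658 μs.
Plus remaining 448 bits of current packet: 16.6543 μs.
Queuing delay = 284 μs.

284 μs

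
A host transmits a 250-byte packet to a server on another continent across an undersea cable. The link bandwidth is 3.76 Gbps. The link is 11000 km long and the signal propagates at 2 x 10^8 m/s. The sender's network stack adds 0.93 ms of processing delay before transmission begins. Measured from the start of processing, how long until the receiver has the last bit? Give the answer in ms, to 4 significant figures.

L = 250 × 8 = 2000 bits.
Transmission delay = L/R = 2000 / 3760000000 = 0.000531915 ms.
Propagation delay = d/s = 11000000 m / 200000000 m/s = 55 ms.
Plus processing delay 0.93 ms = 0.93 ms.
Total = 55.93 ms.

55.93 ms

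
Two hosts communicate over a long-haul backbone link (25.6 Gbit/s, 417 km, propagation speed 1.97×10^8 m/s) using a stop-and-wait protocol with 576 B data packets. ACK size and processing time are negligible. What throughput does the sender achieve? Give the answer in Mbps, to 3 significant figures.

t_tx = L/R = 4608/25600000000 = 1.8e-07 s.
t_prop = 417000/197000000 = 0.00211675 s; RTT = 0.0042335 s.
Cycle = t_tx + RTT = 0.00423368 s.
Throughput = L / cycle = 4608 / 0.00423368 = 1.09 Mbps.

1.09 Mbps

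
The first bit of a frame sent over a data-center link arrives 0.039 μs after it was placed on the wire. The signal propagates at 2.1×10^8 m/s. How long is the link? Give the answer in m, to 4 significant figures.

8.190 m

d = s × t_prop = 210000000 × 3.9e-08 = 8.190 m.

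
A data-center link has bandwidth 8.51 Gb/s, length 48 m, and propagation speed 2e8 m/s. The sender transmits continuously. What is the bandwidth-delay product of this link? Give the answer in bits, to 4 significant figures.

Propagation delay = 48 / 200000000 = 2.4e-07 s.
BDP = R × t_prop = 8510000000 × 2.4e-07 = 2042.4 bits.

2042 bits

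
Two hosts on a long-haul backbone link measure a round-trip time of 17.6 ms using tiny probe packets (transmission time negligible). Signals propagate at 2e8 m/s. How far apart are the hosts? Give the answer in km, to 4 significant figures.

1760 km

One-way propagation = RTT/2 = 8.8 ms.
d = s × t = 200000000 × 0.0088 = 1760 km.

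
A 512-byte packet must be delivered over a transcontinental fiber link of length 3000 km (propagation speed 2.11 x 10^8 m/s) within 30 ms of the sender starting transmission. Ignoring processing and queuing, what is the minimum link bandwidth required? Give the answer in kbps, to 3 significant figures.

260 kbps

L = 4096 bits.
Propagation delay = 3000000 / 211000000 = 14.218 ms.
Transmission budget = 30 − 14.218 = 15.782 ms.
R ≥ L / t_tx = 4096 bits / 0.015782 s = 260 kbps.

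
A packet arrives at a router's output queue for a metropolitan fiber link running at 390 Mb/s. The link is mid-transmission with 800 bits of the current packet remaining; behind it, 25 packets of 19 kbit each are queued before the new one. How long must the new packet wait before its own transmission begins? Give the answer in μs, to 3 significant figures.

Each queued packet: L/R = 19000/390000000 = 48.7179 μs.
25 queued → 1217.95 μs.
Plus remaining 800 bits of current packet: 2.05128 μs.
Queuing delay = 1220 μs.

1220 μs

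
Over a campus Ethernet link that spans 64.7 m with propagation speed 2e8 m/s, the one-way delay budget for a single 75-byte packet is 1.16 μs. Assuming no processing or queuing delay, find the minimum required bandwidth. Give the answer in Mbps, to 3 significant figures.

L = 600 bits.
Propagation delay = 64.7 / 200000000 = 0.3235 μs.
Transmission budget = 1.16 − 0.3235 = 0.8365 μs.
R ≥ L / t_tx = 600 bits / 8.365e-07 s = 717 Mbps.

717 Mbps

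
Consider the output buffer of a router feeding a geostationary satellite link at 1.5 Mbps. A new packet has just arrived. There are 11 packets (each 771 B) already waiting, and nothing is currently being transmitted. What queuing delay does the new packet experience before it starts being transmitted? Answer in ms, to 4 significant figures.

Each queued packet: L/R = 6168/1500000 = 4.112 ms.
11 queued → 45.232 ms.
Queuing delay = 45.23 ms.

45.23 ms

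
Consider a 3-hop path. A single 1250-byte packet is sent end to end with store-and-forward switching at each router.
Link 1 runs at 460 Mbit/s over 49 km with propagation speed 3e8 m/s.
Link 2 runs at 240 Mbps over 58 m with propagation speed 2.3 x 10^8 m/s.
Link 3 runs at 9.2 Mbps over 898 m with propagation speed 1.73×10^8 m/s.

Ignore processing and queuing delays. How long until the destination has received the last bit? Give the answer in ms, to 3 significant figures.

L = 1250 × 8 = 10000 bits.
Transmission delays (L/R per hop): 0.0217391, 0.0416667, 1.08696 ms; sum = 1.15036 ms.
Propagation delays (d/s per hop): 0.163333, 0.000252174, 0.00519075 ms; sum = 0.168776 ms.
End-to-end = 1.32 ms.

1.32 ms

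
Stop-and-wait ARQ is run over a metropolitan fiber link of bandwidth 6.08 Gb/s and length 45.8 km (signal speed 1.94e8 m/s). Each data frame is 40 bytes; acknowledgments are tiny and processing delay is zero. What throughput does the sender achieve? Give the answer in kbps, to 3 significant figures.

678 kbps

t_tx = L/R = 320/6080000000 = 5.26316e-08 s.
t_prop = 45800/194000000 = 0.000236082 s; RTT = 0.000472165 s.
Cycle = t_tx + RTT = 0.000472218 s.
Throughput = L / cycle = 320 / 0.000472218 = 678 kbps.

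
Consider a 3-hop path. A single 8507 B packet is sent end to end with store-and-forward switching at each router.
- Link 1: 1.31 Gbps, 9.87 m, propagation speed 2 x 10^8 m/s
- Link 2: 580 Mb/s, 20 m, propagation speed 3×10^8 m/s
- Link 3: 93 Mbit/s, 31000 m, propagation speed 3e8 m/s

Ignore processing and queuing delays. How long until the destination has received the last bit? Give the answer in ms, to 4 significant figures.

L = 8507 × 8 = 68056 bits.
Transmission delays (L/R per hop): 0.0519511, 0.117338, 0.731785 ms; sum = 0.901074 ms.
Propagation delays (d/s per hop): 4.935e-05, 6.66667e-05, 0.103333 ms; sum = 0.103449 ms.
End-to-end = 1.005 ms.

1.005 ms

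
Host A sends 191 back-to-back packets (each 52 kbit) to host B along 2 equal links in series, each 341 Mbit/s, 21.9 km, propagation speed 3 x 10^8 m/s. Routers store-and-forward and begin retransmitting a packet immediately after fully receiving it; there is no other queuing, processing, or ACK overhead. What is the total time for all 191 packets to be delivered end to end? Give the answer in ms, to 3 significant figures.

29.4 ms

Per-hop transmission t_tx = L/R = 52000/341000000 = 0.152493 ms.
Per-hop propagation t_prop = 21900/300000000 = 0.073 ms.
Pipeline fill: first packet needs 2·t_tx to clear all hops; remaining 190 packets each add one t_tx.
Total = (2+191-1)·t_tx + 2·t_prop = 192·0.152493 + 2·0.073 = 29.4 ms.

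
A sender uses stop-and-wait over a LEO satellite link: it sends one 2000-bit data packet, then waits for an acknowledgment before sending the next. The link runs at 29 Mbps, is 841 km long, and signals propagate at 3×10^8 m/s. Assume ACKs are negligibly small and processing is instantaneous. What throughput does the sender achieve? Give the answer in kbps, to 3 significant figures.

352 kbps

t_tx = L/R = 2000/29000000 = 6.89655e-05 s.
t_prop = 841000/300000000 = 0.00280333 s; RTT = 0.00560667 s.
Cycle = t_tx + RTT = 0.00567563 s.
Throughput = L / cycle = 2000 / 0.00567563 = 352 kbps.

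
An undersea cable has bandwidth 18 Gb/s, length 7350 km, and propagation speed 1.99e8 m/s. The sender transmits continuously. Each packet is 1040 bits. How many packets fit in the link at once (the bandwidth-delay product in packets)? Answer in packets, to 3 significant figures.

639000 packets

Propagation delay = 7350000 / 199000000 = 0.0369347 s.
BDP = R × t_prop = 18000000000 × 0.0369347 = 664824000 bits.
In packets of 1040 bits: 639000 packets.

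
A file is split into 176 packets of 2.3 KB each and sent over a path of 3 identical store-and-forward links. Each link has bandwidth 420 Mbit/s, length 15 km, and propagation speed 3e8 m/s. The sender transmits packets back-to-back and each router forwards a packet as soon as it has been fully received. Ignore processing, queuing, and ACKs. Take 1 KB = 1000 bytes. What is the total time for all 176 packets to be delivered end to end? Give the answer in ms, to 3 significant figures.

7.95 ms

Per-hop transmission t_tx = L/R = 18400/420000000 = 0.0438095 ms.
Per-hop propagation t_prop = 15000/300000000 = 0.05 ms.
Pipeline fill: first packet needs 3·t_tx to clear all hops; remaining 175 packets each add one t_tx.
Total = (3+176-1)·t_tx + 3·t_prop = 178·0.0438095 + 3·0.05 = 7.95 ms.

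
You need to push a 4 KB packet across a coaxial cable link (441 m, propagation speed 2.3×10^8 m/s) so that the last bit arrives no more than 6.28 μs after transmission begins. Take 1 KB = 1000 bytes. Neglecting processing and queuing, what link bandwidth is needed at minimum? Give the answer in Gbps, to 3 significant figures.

7.34 Gbps

L = 32000 bits.
Propagation delay = 441 / 2.3e+08 = 1.91739 μs.
Transmission budget = 6.28 − 1.91739 = 4.36261 μs.
R ≥ L / t_tx = 32000 bits / 4.36261e-06 s = 7.34 Gbps.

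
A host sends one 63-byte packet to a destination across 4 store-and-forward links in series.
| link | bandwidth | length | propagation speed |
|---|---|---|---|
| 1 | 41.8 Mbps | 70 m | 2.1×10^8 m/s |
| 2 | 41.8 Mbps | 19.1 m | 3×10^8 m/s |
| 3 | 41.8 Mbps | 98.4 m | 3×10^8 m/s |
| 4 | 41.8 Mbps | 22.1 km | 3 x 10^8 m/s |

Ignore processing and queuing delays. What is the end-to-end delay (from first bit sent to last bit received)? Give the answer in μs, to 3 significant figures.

123 μs

L = 63 × 8 = 504 bits.
Transmission delay per hop = L/R = 504/41800000 = 12.0574 μs; 4 hops → 48.2297 μs.
Propagation delays (d/s per hop): 0.333333, 0.0636667, 0.328, 73.6667 μs; sum = 74.3917 μs.
End-to-end = 123 μs.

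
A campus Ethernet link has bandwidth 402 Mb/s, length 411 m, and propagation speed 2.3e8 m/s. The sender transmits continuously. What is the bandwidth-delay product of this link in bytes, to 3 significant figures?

Propagation delay = 411 / 2.3e+08 = 1.78696e-06 s.
BDP = R × t_prop = 402000000 × 1.78696e-06 = 718.357 bits.
In bytes: 718.357/8 = 89.8 bytes.

89.8 bytes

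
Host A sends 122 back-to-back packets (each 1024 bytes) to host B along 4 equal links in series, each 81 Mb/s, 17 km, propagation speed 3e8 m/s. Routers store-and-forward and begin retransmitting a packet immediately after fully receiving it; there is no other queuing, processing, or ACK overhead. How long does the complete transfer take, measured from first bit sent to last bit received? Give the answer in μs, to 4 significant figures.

12870 μs

Per-hop transmission t_tx = L/R = 8192/81000000 = 101.136 μs.
Per-hop propagation t_prop = 17000/300000000 = 56.6667 μs.
Pipeline fill: first packet needs 4·t_tx to clear all hops; remaining 121 packets each add one t_tx.
Total = (4+122-1)·t_tx + 4·t_prop = 125·101.136 + 4·56.6667 = 12870 μs.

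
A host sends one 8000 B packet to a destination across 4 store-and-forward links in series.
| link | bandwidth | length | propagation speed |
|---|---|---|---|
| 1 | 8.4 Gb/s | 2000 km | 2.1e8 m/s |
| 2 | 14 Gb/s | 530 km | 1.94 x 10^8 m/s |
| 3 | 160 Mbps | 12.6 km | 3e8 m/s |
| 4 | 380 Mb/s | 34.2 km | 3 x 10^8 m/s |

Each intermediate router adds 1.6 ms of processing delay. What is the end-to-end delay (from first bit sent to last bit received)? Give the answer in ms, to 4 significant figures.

L = 8000 × 8 = 64000 bits.
Transmission delays (L/R per hop): 0.00761905, 0.00457143, 0.4, 0.168421 ms; sum = 0.580612 ms.
Propagation delays (d/s per hop): 9.52381, 2.73196, 0.042, 0.114 ms; sum = 12.4118 ms.
Processing at 3 router(s): 3 × 1.6 ms = 4.8 ms.
End-to-end = 17.79 ms.

17.79 ms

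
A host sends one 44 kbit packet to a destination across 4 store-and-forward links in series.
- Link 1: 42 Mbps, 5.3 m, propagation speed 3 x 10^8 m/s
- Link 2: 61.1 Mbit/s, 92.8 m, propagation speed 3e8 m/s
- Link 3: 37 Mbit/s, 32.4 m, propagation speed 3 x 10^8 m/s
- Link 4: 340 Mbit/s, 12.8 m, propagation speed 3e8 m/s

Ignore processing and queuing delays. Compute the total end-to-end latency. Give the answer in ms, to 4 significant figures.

3.087 ms

L = 44000 bits.
Transmission delays (L/R per hop): 1.04762, 0.720131, 1.18919, 0.129412 ms; sum = 3.08635 ms.
Propagation delays (d/s per hop): 1.76667e-05, 0.000309333, 0.000108, 4.26667e-05 ms; sum = 0.000477667 ms.
End-to-end = 3.087 ms.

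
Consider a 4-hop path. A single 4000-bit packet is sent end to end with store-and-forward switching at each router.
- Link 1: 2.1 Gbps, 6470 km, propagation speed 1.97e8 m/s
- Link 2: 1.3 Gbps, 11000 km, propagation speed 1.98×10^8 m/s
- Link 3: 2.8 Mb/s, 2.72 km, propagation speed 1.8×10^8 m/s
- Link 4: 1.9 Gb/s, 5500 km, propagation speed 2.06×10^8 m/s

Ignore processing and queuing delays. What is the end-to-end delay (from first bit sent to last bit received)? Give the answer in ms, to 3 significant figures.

Transmission delays (L/R per hop): 0.00190476, 0.00307692, 1.42857, 0.00210526 ms; sum = 1.43566 ms.
Propagation delays (d/s per hop): 32.8426, 55.5556, 0.0151111, 26.699 ms; sum = 115.112 ms.
End-to-end = 117 ms.

117 ms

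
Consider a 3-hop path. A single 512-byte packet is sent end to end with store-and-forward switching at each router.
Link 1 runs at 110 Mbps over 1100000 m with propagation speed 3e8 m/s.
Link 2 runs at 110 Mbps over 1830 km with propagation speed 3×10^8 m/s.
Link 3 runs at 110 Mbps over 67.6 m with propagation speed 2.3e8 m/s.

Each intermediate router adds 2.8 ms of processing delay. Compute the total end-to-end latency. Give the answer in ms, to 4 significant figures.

L = 512 × 8 = 4096 bits.
Transmission delay per hop = L/R = 4096/110000000 = 0.0372364 ms; 3 hops → 0.111709 ms.
Propagation delays (d/s per hop): 3.66667, 6.1, 0.000293913 ms; sum = 9.76696 ms.
Processing at 2 router(s): 2 × 2.8 ms = 5.6 ms.
End-to-end = 15.48 ms.

15.48 ms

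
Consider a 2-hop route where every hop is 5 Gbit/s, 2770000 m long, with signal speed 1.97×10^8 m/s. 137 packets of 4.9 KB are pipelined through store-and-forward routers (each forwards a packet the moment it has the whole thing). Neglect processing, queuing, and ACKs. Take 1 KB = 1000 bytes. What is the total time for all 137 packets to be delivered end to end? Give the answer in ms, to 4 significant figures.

29.20 ms

Per-hop transmission t_tx = L/R = 39200/5000000000 = 0.00784 ms.
Per-hop propagation t_prop = 2770000/197000000 = 14.0609 ms.
Pipeline fill: first packet needs 2·t_tx to clear all hops; remaining 136 packets each add one t_tx.
Total = (2+137-1)·t_tx + 2·t_prop = 138·0.00784 + 2·14.0609 = 29.20 ms.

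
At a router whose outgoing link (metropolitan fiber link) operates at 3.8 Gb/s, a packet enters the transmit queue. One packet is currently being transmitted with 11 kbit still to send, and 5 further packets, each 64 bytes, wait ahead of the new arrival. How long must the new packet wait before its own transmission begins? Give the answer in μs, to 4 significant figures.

Each queued packet: L/R = 512/3800000000 = 0.134737 μs.
5 queued → 0.673684 μs.
Plus remaining 11000 bits of current packet: 2.89474 μs.
Queuing delay = 3.568 μs.

3.568 μs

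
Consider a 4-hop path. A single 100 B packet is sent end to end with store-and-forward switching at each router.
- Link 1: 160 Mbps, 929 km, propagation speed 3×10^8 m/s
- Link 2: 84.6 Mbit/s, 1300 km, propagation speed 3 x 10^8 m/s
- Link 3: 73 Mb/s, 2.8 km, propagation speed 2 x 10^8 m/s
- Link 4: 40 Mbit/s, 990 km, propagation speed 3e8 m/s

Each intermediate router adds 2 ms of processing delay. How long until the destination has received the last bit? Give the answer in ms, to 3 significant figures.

16.8 ms

L = 100 × 8 = 800 bits.
Transmission delays (L/R per hop): 0.005, 0.00945626, 0.0109589, 0.02 ms; sum = 0.0454152 ms.
Propagation delays (d/s per hop): 3.09667, 4.33333, 0.014, 3.3 ms; sum = 10.744 ms.
Processing at 3 router(s): 3 × 2 ms = 6 ms.
End-to-end = 16.8 ms.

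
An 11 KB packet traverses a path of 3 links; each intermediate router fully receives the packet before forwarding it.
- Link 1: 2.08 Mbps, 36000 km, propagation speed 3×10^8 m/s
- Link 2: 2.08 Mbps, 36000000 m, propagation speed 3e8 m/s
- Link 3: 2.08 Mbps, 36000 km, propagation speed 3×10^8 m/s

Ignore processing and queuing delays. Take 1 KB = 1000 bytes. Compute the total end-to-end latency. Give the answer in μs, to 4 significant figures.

486900 μs

L = 88000 bits.
Transmission delay per hop = L/R = 88000/2080000 = 42307.7 μs; 3 hops → 126923 μs.
Propagation delays (d/s per hop): 120000, 120000, 120000 μs; sum = 360000 μs.
End-to-end = 486900 μs.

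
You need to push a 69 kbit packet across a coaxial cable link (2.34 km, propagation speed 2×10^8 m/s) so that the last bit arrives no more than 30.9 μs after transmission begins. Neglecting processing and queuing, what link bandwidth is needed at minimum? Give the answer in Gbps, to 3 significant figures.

Propagation delay = 2340 / 200000000 = 11.7 μs.
Transmission budget = 30.9 − 11.7 = 19.2 μs.
R ≥ L / t_tx = 69000 bits / 1.92e-05 s = 3.59 Gbps.

3.59 Gbps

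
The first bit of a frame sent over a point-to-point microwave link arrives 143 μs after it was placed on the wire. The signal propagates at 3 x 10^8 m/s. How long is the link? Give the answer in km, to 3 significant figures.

d = s × t_prop = 300000000 × 0.000143 = 42.9 km.

42.9 km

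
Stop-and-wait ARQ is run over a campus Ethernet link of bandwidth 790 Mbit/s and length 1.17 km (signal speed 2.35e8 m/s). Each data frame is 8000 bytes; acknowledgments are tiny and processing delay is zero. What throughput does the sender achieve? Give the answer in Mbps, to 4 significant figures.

703.5 Mbps

t_tx = L/R = 64000/790000000 = 8.10127e-05 s.
t_prop = 1170/235000000 = 4.97872e-06 s; RTT = 9.95745e-06 s.
Cycle = t_tx + RTT = 9.09701e-05 s.
Throughput = L / cycle = 64000 / 9.09701e-05 = 703.5 Mbps.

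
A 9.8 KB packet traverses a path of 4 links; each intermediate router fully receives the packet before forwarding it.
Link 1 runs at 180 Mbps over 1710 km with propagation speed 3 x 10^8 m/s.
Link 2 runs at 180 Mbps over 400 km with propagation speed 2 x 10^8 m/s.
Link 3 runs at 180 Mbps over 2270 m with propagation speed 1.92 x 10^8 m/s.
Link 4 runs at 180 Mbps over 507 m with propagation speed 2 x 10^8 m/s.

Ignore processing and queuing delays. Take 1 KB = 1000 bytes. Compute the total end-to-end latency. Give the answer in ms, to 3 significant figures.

L = 78400 bits.
Transmission delay per hop = L/R = 78400/180000000 = 0.435556 ms; 4 hops → 1.74222 ms.
Propagation delays (d/s per hop): 5.7, 2, 0.0118229, 0.002535 ms; sum = 7.71436 ms.
End-to-end = 9.46 ms.

9.46 ms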